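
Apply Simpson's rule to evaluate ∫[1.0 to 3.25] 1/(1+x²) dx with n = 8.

f(x) = 1/(1+x²)
a = 1.0, b = 3.25, n = 8
h = (b - a)/n = 0.281250

Simpson's rule: (h/3)[f(x₀) + 4f(x₁) + 2f(x₂) + ... + f(xₙ)]

x_0 = 1.0000, f(x_0) = 0.500000, coefficient = 1
x_1 = 1.2812, f(x_1) = 0.378558, coefficient = 4
x_2 = 1.5625, f(x_2) = 0.290579, coefficient = 2
x_3 = 1.8438, f(x_3) = 0.227303, coefficient = 4
x_4 = 2.1250, f(x_4) = 0.181303, coefficient = 2
x_5 = 2.4062, f(x_5) = 0.147275, coefficient = 4
x_6 = 2.6875, f(x_6) = 0.121615, coefficient = 2
x_7 = 2.9688, f(x_7) = 0.101901, coefficient = 4
x_8 = 3.2500, f(x_8) = 0.086486, coefficient = 1

I ≈ (0.281250/3) × 5.193627 = 0.486903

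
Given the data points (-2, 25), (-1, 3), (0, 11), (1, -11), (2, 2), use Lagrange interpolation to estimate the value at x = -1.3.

Lagrange interpolation formula:
P(x) = Σ yᵢ × Lᵢ(x)
where Lᵢ(x) = Π_{j≠i} (x - xⱼ)/(xᵢ - xⱼ)

L_0(-1.3) = (-1.3 - (-1))/(-2 - (-1)) × (-1.3 - 0)/(-2 - 0) × (-1.3 - 1)/(-2 - 1) × (-1.3 - 2)/(-2 - 2) = 0.123338
L_1(-1.3) = (-1.3 - (-2))/(-1 - (-2)) × (-1.3 - 0)/(-1 - 0) × (-1.3 - 1)/(-1 - 1) × (-1.3 - 2)/(-1 - 2) = 1.151150
L_2(-1.3) = (-1.3 - (-2))/(0 - (-2)) × (-1.3 - (-1))/(0 - (-1)) × (-1.3 - 1)/(0 - 1) × (-1.3 - 2)/(0 - 2) = -0.398475
L_3(-1.3) = (-1.3 - (-2))/(1 - (-2)) × (-1.3 - (-1))/(1 - (-1)) × (-1.3 - 0)/(1 - 0) × (-1.3 - 2)/(1 - 2) = 0.150150
L_4(-1.3) = (-1.3 - (-2))/(2 - (-2)) × (-1.3 - (-1))/(2 - (-1)) × (-1.3 - 0)/(2 - 0) × (-1.3 - 1)/(2 - 1) = -0.026163

P(-1.3) = 25×L_0(-1.3) + 3×L_1(-1.3) + 11×L_2(-1.3) + (-11)×L_3(-1.3) + 2×L_4(-1.3)
P(-1.3) = 0.449688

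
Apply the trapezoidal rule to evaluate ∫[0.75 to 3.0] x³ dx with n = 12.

f(x) = x³
a = 0.75, b = 3.0, n = 12
h = (b - a)/n = 0.187500

Trapezoidal rule: (h/2)[f(x₀) + 2f(x₁) + 2f(x₂) + ... + f(xₙ)]

x_0 = 0.7500, f(x_0) = 0.421875, coefficient = 1
x_1 = 0.9375, f(x_1) = 0.823975, coefficient = 2
x_2 = 1.1250, f(x_2) = 1.423828, coefficient = 2
x_3 = 1.3125, f(x_3) = 2.260986, coefficient = 2
x_4 = 1.5000, f(x_4) = 3.375000, coefficient = 2
x_5 = 1.6875, f(x_5) = 4.805420, coefficient = 2
x_6 = 1.8750, f(x_6) = 6.591797, coefficient = 2
x_7 = 2.0625, f(x_7) = 8.773682, coefficient = 2
x_8 = 2.2500, f(x_8) = 11.390625, coefficient = 2
x_9 = 2.4375, f(x_9) = 14.482178, coefficient = 2
x_10 = 2.6250, f(x_10) = 18.087891, coefficient = 2
x_11 = 2.8125, f(x_11) = 22.247314, coefficient = 2
x_12 = 3.0000, f(x_12) = 27.000000, coefficient = 1

I ≈ (0.187500/2) × 215.947266 = 20.245056
Exact value: 20.170898
Error: 0.074158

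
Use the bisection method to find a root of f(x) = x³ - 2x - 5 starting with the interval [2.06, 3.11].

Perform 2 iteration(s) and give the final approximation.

f(x) = x³ - 2x - 5
Initial interval: [2.06, 3.11]

Iteration 1:
  c_1 = (2.060000 + 3.110000)/2 = 2.585000
  f(c_1) = f(2.585000) = 7.103552
  f(a) × f(c) < 0, new interval: [2.060000, 2.585000]
Iteration 2:
  c_2 = (2.060000 + 2.585000)/2 = 2.322500
  f(c_2) = f(2.322500) = 2.882580
  f(a) × f(c) < 0, new interval: [2.060000, 2.322500]

After 2 iteration(s), the approximation is c_2 = 2.322500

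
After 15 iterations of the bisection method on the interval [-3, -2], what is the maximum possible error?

Bisection error bound: |error| ≤ (b-a)/2^n
|error| ≤ (-2 - (-3))/2^15 = 1/2^15
|error| ≤ 0.0000305176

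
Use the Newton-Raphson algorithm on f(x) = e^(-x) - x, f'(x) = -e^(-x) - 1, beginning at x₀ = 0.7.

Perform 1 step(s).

f(x) = e^(-x) - x
f'(x) = -e^(-x) - 1
x₀ = 0.7

Newton-Raphson formula: x_{n+1} = x_n - f(x_n)/f'(x_n)

Iteration 1:
  f(0.700000) = -0.203415
  f'(0.700000) = -1.496585
  x_1 = 0.700000 - (-0.203415)/(-1.496585) = 0.564081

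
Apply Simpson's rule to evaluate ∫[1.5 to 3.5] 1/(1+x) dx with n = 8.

f(x) = 1/(1+x)
a = 1.5, b = 3.5, n = 8
h = (b - a)/n = 0.250000

Simpson's rule: (h/3)[f(x₀) + 4f(x₁) + 2f(x₂) + ... + f(xₙ)]

x_0 = 1.5000, f(x_0) = 0.400000, coefficient = 1
x_1 = 1.7500, f(x_1) = 0.363636, coefficient = 4
x_2 = 2.0000, f(x_2) = 0.333333, coefficient = 2
x_3 = 2.2500, f(x_3) = 0.307692, coefficient = 4
x_4 = 2.5000, f(x_4) = 0.285714, coefficient = 2
x_5 = 2.7500, f(x_5) = 0.266667, coefficient = 4
x_6 = 3.0000, f(x_6) = 0.250000, coefficient = 2
x_7 = 3.2500, f(x_7) = 0.235294, coefficient = 4
x_8 = 3.5000, f(x_8) = 0.222222, coefficient = 1

I ≈ (0.250000/3) × 7.053475 = 0.587790
Exact value: 0.587787
Error: 0.000003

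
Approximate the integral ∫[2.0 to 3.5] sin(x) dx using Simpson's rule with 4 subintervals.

f(x) = sin(x)
a = 2.0, b = 3.5, n = 4
h = (b - a)/n = 0.375000

Simpson's rule: (h/3)[f(x₀) + 4f(x₁) + 2f(x₂) + ... + f(xₙ)]

x_0 = 2.0000, f(x_0) = 0.909297, coefficient = 1
x_1 = 2.3750, f(x_1) = 0.693685, coefficient = 4
x_2 = 2.7500, f(x_2) = 0.381661, coefficient = 2
x_3 = 3.1250, f(x_3) = 0.016592, coefficient = 4
x_4 = 3.5000, f(x_4) = -0.350783, coefficient = 1

I ≈ (0.375000/3) × 4.162944 = 0.520368
Exact value: 0.520310
Error: 0.000058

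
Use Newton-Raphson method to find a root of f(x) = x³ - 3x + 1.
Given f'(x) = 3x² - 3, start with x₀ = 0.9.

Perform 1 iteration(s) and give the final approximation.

f(x) = x³ - 3x + 1
f'(x) = 3x² - 3
x₀ = 0.9

Newton-Raphson formula: x_{n+1} = x_n - f(x_n)/f'(x_n)

Iteration 1:
  f(0.900000) = -0.971000
  f'(0.900000) = -0.570000
  x_1 = 0.900000 - (-0.971000)/(-0.570000) = -0.803509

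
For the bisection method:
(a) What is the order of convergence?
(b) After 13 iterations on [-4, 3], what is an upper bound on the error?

(a) Bisection has linear (order 1) convergence; the error is halved each step.

(b) Error bound = (b-a)/2^n = (3 - (-4))/2^{13}
    = 7/2^{13}

(a) 1 (linear); (b) error ≤ 8.54e-04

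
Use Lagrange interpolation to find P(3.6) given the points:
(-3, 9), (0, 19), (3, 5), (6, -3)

Lagrange interpolation formula:
P(x) = Σ yᵢ × Lᵢ(x)
where Lᵢ(x) = Π_{j≠i} (x - xⱼ)/(xᵢ - xⱼ)

L_0(3.6) = (3.6 - 0)/(-3 - 0) × (3.6 - 3)/(-3 - 3) × (3.6 - 6)/(-3 - 6) = 0.032000
L_1(3.6) = (3.6 - (-3))/(0 - (-3)) × (3.6 - 3)/(0 - 3) × (3.6 - 6)/(0 - 6) = -0.176000
L_2(3.6) = (3.6 - (-3))/(3 - (-3)) × (3.6 - 0)/(3 - 0) × (3.6 - 6)/(3 - 6) = 1.056000
L_3(3.6) = (3.6 - (-3))/(6 - (-3)) × (3.6 - 0)/(6 - 0) × (3.6 - 3)/(6 - 3) = 0.088000

P(3.6) = 9×L_0(3.6) + 19×L_1(3.6) + 5×L_2(3.6) + (-3)×L_3(3.6)
P(3.6) = 1.960000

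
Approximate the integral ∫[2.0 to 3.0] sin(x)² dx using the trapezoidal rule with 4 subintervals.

f(x) = sin(x)²
a = 2.0, b = 3.0, n = 4
h = (b - a)/n = 0.250000

Trapezoidal rule: (h/2)[f(x₀) + 2f(x₁) + 2f(x₂) + ... + f(xₙ)]

x_0 = 2.0000, f(x_0) = 0.826822, coefficient = 1
x_1 = 2.2500, f(x_1) = 0.605398, coefficient = 2
x_2 = 2.5000, f(x_2) = 0.358169, coefficient = 2
x_3 = 2.7500, f(x_3) = 0.145665, coefficient = 2
x_4 = 3.0000, f(x_4) = 0.019915, coefficient = 1

I ≈ (0.250000/2) × 3.065201 = 0.383150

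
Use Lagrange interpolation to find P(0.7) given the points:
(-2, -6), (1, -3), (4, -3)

Lagrange interpolation formula:
P(x) = Σ yᵢ × Lᵢ(x)
where Lᵢ(x) = Π_{j≠i} (x - xⱼ)/(xᵢ - xⱼ)

L_0(0.7) = (0.7 - 1)/(-2 - 1) × (0.7 - 4)/(-2 - 4) = 0.055000
L_1(0.7) = (0.7 - (-2))/(1 - (-2)) × (0.7 - 4)/(1 - 4) = 0.990000
L_2(0.7) = (0.7 - (-2))/(4 - (-2)) × (0.7 - 1)/(4 - 1) = -0.045000

P(0.7) = (-6)×L_0(0.7) + (-3)×L_1(0.7) + (-3)×L_2(0.7)
P(0.7) = -3.165000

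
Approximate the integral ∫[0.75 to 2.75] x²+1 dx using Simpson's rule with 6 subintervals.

f(x) = x²+1
a = 0.75, b = 2.75, n = 6
h = (b - a)/n = 0.333333

Simpson's rule: (h/3)[f(x₀) + 4f(x₁) + 2f(x₂) + ... + f(xₙ)]

x_0 = 0.7500, f(x_0) = 1.562500, coefficient = 1
x_1 = 1.0833, f(x_1) = 2.173611, coefficient = 4
x_2 = 1.4167, f(x_2) = 3.006944, coefficient = 2
x_3 = 1.7500, f(x_3) = 4.062500, coefficient = 4
x_4 = 2.0833, f(x_4) = 5.340278, coefficient = 2
x_5 = 2.4167, f(x_5) = 6.840278, coefficient = 4
x_6 = 2.7500, f(x_6) = 8.562500, coefficient = 1

I ≈ (0.333333/3) × 79.125000 = 8.791667
Exact value: 8.791667
Error: 0.000000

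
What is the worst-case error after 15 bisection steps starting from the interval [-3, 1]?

Bisection error bound: |error| ≤ (b-a)/2^n
|error| ≤ (1 - (-3))/2^15 = 4/2^15
|error| ≤ 0.0001220703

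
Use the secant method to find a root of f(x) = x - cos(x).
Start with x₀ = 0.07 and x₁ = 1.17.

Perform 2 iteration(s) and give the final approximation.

f(x) = x - cos(x)
x₀ = 0.07, x₁ = 1.17

Secant formula: x_{n+1} = x_n - f(x_n)(x_n - x_{n-1})/(f(x_n) - f(x_{n-1}))

Iteration 1:
  f(0.070000) = -0.927551
  f(1.170000) = 0.779848
  x_2 = 1.170000 - 0.779848×(1.170000 - 0.070000)/(0.779848 - (-0.927551))
       = 0.667579
Iteration 2:
  f(1.170000) = 0.779848
  f(0.667579) = -0.117744
  x_3 = 0.667579 - (-0.117744)×(0.667579 - 1.170000)/(-0.117744 - 0.779848)
       = 0.733485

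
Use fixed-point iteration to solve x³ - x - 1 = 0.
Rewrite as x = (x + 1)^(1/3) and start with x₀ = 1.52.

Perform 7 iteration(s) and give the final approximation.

Equation: x³ - x - 1 = 0
Fixed-point form: x = (x + 1)^(1/3)
x₀ = 1.52

x_1 = g(1.520000) = 1.360818
x_2 = g(1.360818) = 1.331540
x_3 = g(1.331540) = 1.326013
x_4 = g(1.326013) = 1.324964
x_5 = g(1.324964) = 1.324765
x_6 = g(1.324765) = 1.324727
x_7 = g(1.324727) = 1.324720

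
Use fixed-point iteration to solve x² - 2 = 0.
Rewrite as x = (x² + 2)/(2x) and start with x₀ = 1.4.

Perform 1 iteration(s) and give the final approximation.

Equation: x² - 2 = 0
Fixed-point form: x = (x² + 2)/(2x)
x₀ = 1.4

x_1 = g(1.400000) = 1.414286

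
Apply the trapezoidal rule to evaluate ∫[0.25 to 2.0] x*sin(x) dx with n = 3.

f(x) = x*sin(x)
a = 0.25, b = 2.0, n = 3
h = (b - a)/n = 0.583333

Trapezoidal rule: (h/2)[f(x₀) + 2f(x₁) + 2f(x₂) + ... + f(xₙ)]

x_0 = 0.2500, f(x_0) = 0.061851, coefficient = 1
x_1 = 0.8333, f(x_1) = 0.616814, coefficient = 2
x_2 = 1.4167, f(x_2) = 1.399873, coefficient = 2
x_3 = 2.0000, f(x_3) = 1.818595, coefficient = 1

I ≈ (0.583333/2) × 5.913820 = 1.724864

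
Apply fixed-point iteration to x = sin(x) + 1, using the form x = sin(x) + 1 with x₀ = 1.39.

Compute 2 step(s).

Equation: x = sin(x) + 1
Fixed-point form: x = sin(x) + 1
x₀ = 1.39

x_1 = g(1.390000) = 1.983701
x_2 = g(1.983701) = 1.915959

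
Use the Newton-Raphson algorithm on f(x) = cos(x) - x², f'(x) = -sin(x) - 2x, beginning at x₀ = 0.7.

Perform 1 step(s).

f(x) = cos(x) - x²
f'(x) = -sin(x) - 2x
x₀ = 0.7

Newton-Raphson formula: x_{n+1} = x_n - f(x_n)/f'(x_n)

Iteration 1:
  f(0.700000) = 0.274842
  f'(0.700000) = -2.044218
  x_1 = 0.700000 - 0.274842/(-2.044218) = 0.834449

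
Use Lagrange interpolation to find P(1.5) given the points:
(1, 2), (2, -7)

Lagrange interpolation formula:
P(x) = Σ yᵢ × Lᵢ(x)
where Lᵢ(x) = Π_{j≠i} (x - xⱼ)/(xᵢ - xⱼ)

L_0(1.5) = (1.5 - 2)/(1 - 2) = 0.500000
L_1(1.5) = (1.5 - 1)/(2 - 1) = 0.500000

P(1.5) = 2×L_0(1.5) + (-7)×L_1(1.5)
P(1.5) = -2.500000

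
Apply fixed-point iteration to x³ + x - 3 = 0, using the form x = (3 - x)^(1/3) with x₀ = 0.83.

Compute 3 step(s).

Equation: x³ + x - 3 = 0
Fixed-point form: x = (3 - x)^(1/3)
x₀ = 0.83

x_1 = g(0.830000) = 1.294653
x_2 = g(1.294653) = 1.194733
x_3 = g(1.194733) = 1.217626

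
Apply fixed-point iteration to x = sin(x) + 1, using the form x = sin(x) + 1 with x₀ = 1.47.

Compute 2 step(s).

Equation: x = sin(x) + 1
Fixed-point form: x = sin(x) + 1
x₀ = 1.47

x_1 = g(1.470000) = 1.994924
x_2 = g(1.994924) = 1.911398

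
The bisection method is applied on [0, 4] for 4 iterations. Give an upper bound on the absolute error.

Bisection error bound: |error| ≤ (b-a)/2^n
|error| ≤ (4 - 0)/2^4 = 4/2^4
|error| ≤ 0.2500000000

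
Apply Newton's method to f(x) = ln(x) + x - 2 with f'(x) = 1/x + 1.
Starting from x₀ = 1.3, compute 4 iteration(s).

f(x) = ln(x) + x - 2
f'(x) = 1/x + 1
x₀ = 1.3

Newton-Raphson formula: x_{n+1} = x_n - f(x_n)/f'(x_n)

Iteration 1:
  f(1.300000) = -0.437636
  f'(1.300000) = 1.769231
  x_1 = 1.300000 - (-0.437636)/1.769231 = 1.547359
Iteration 2:
  f(1.547359) = -0.016091
  f'(1.547359) = 1.646262
  x_2 = 1.547359 - (-0.016091)/1.646262 = 1.557134
Iteration 3:
  f(1.557134) = -0.000020
  f'(1.557134) = 1.642206
  x_3 = 1.557134 - (-0.000020)/1.642206 = 1.557146
Iteration 4:
  f(1.557146) = 0.000000
  f'(1.557146) = 1.642201
  x_4 = 1.557146 - 0.000000/1.642201 = 1.557146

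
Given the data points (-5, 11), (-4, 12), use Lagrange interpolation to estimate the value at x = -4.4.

Lagrange interpolation formula:
P(x) = Σ yᵢ × Lᵢ(x)
where Lᵢ(x) = Π_{j≠i} (x - xⱼ)/(xᵢ - xⱼ)

L_0(-4.4) = (-4.4 - (-4))/(-5 - (-4)) = 0.400000
L_1(-4.4) = (-4.4 - (-5))/(-4 - (-5)) = 0.600000

P(-4.4) = 11×L_0(-4.4) + 12×L_1(-4.4)
P(-4.4) = 11.600000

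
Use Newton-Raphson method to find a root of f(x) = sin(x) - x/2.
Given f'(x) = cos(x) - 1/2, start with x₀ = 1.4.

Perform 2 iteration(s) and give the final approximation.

f(x) = sin(x) - x/2
f'(x) = cos(x) - 1/2
x₀ = 1.4

Newton-Raphson formula: x_{n+1} = x_n - f(x_n)/f'(x_n)

Iteration 1:
  f(1.400000) = 0.285450
  f'(1.400000) = -0.330033
  x_1 = 1.400000 - 0.285450/(-0.330033) = 2.264913
Iteration 2:
  f(2.264913) = -0.363838
  f'(2.264913) = -1.139707
  x_2 = 2.264913 - (-0.363838)/(-1.139707) = 1.945675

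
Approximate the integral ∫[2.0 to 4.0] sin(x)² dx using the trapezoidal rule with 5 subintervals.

f(x) = sin(x)²
a = 2.0, b = 4.0, n = 5
h = (b - a)/n = 0.400000

Trapezoidal rule: (h/2)[f(x₀) + 2f(x₁) + 2f(x₂) + ... + f(xₙ)]

x_0 = 2.0000, f(x_0) = 0.826822, coefficient = 1
x_1 = 2.4000, f(x_1) = 0.456251, coefficient = 2
x_2 = 2.8000, f(x_2) = 0.112217, coefficient = 2
x_3 = 3.2000, f(x_3) = 0.003408, coefficient = 2
x_4 = 3.6000, f(x_4) = 0.195824, coefficient = 2
x_5 = 4.0000, f(x_5) = 0.572750, coefficient = 1

I ≈ (0.400000/2) × 2.934971 = 0.586994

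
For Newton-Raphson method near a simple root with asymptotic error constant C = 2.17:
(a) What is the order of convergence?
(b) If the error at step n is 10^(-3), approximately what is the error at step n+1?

(a) Newton-Raphson has quadratic (order 2) convergence near simple roots.
    This means |e_{n+1}| ≈ C|e_n|².

(b) With |e_n| = 10^(-3) and C = 2.17:
    |e_{n+1}| ≈ 2.17 × (10^(-3))² = 2.17 × 10^(-6)

(a) 2 (quadratic); (b) |e_{n+1}| ≈ 2.170e-06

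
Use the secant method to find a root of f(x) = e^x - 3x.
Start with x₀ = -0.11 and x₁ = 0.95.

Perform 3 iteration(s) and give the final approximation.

f(x) = e^x - 3x
x₀ = -0.11, x₁ = 0.95

Secant formula: x_{n+1} = x_n - f(x_n)(x_n - x_{n-1})/(f(x_n) - f(x_{n-1}))

Iteration 1:
  f(-0.110000) = 1.225834
  f(0.950000) = -0.264290
  x_2 = 0.950000 - (-0.264290)×(0.950000 - (-0.110000))/(-0.264290 - 1.225834)
       = 0.761997
Iteration 2:
  f(0.950000) = -0.264290
  f(0.761997) = -0.143440
  x_3 = 0.761997 - (-0.143440)×(0.761997 - 0.950000)/(-0.143440 - (-0.264290))
       = 0.538851
Iteration 3:
  f(0.761997) = -0.143440
  f(0.538851) = 0.097484
  x_4 = 0.538851 - 0.097484×(0.538851 - 0.761997)/(0.097484 - (-0.143440))
       = 0.629141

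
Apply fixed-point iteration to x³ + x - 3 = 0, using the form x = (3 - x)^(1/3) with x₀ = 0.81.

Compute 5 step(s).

Equation: x³ + x - 3 = 0
Fixed-point form: x = (3 - x)^(1/3)
x₀ = 0.81

x_1 = g(0.810000) = 1.298618
x_2 = g(1.298618) = 1.193807
x_3 = g(1.193807) = 1.217834
x_4 = g(1.217834) = 1.212410
x_5 = g(1.212410) = 1.213638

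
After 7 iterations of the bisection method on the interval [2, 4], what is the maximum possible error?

Bisection error bound: |error| ≤ (b-a)/2^n
|error| ≤ (4 - 2)/2^7 = 2/2^7
|error| ≤ 0.0156250000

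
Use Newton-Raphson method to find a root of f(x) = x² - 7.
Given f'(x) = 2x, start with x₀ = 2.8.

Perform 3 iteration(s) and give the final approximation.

f(x) = x² - 7
f'(x) = 2x
x₀ = 2.8

Newton-Raphson formula: x_{n+1} = x_n - f(x_n)/f'(x_n)

Iteration 1:
  f(2.800000) = 0.840000
  f'(2.800000) = 5.600000
  x_1 = 2.800000 - 0.840000/5.600000 = 2.650000
Iteration 2:
  f(2.650000) = 0.022500
  f'(2.650000) = 5.300000
  x_2 = 2.650000 - 0.022500/5.300000 = 2.645755
Iteration 3:
  f(2.645755) = 0.000018
  f'(2.645755) = 5.291509
  x_3 = 2.645755 - 0.000018/5.291509 = 2.645751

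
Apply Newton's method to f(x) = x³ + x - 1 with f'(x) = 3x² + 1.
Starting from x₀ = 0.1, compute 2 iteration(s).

f(x) = x³ + x - 1
f'(x) = 3x² + 1
x₀ = 0.1

Newton-Raphson formula: x_{n+1} = x_n - f(x_n)/f'(x_n)

Iteration 1:
  f(0.100000) = -0.899000
  f'(0.100000) = 1.030000
  x_1 = 0.100000 - (-0.899000)/1.030000 = 0.972816
Iteration 2:
  f(0.972816) = 0.893459
  f'(0.972816) = 3.839110
  x_2 = 0.972816 - 0.893459/3.839110 = 0.740090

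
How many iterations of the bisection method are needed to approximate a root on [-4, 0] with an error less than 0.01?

We need (b-a)/2^n ≤ 0.01
(0 - (-4))/2^n ≤ 0.01
4/2^n ≤ 0.01
2^n ≥ 400
n ≥ log₂(400) = 8.64
n ≥ 9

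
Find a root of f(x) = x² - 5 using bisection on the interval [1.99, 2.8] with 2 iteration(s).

f(x) = x² - 5
Initial interval: [1.99, 2.8]

Iteration 1:
  c_1 = (1.990000 + 2.800000)/2 = 2.395000
  f(c_1) = f(2.395000) = 0.736025
  f(a) × f(c) < 0, new interval: [1.990000, 2.395000]
Iteration 2:
  c_2 = (1.990000 + 2.395000)/2 = 2.192500
  f(c_2) = f(2.192500) = -0.192944
  f(a) × f(c) ≥ 0, new interval: [2.192500, 2.395000]

After 2 iteration(s), the approximation is c_2 = 2.192500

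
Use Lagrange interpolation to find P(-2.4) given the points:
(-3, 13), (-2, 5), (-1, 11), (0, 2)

Lagrange interpolation formula:
P(x) = Σ yᵢ × Lᵢ(x)
where Lᵢ(x) = Π_{j≠i} (x - xⱼ)/(xᵢ - xⱼ)

L_0(-2.4) = (-2.4 - (-2))/(-3 - (-2)) × (-2.4 - (-1))/(-3 - (-1)) × (-2.4 - 0)/(-3 - 0) = 0.224000
L_1(-2.4) = (-2.4 - (-3))/(-2 - (-3)) × (-2.4 - (-1))/(-2 - (-1)) × (-2.4 - 0)/(-2 - 0) = 1.008000
L_2(-2.4) = (-2.4 - (-3))/(-1 - (-3)) × (-2.4 - (-2))/(-1 - (-2)) × (-2.4 - 0)/(-1 - 0) = -0.288000
L_3(-2.4) = (-2.4 - (-3))/(0 - (-3)) × (-2.4 - (-2))/(0 - (-2)) × (-2.4 - (-1))/(0 - (-1)) = 0.056000

P(-2.4) = 13×L_0(-2.4) + 5×L_1(-2.4) + 11×L_2(-2.4) + 2×L_3(-2.4)
P(-2.4) = 4.896000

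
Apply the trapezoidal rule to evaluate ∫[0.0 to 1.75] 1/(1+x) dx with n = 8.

f(x) = 1/(1+x)
a = 0.0, b = 1.75, n = 8
h = (b - a)/n = 0.218750

Trapezoidal rule: (h/2)[f(x₀) + 2f(x₁) + 2f(x₂) + ... + f(xₙ)]

x_0 = 0.0000, f(x_0) = 1.000000, coefficient = 1
x_1 = 0.2188, f(x_1) = 0.820513, coefficient = 2
x_2 = 0.4375, f(x_2) = 0.695652, coefficient = 2
x_3 = 0.6562, f(x_3) = 0.603774, coefficient = 2
x_4 = 0.8750, f(x_4) = 0.533333, coefficient = 2
x_5 = 1.0938, f(x_5) = 0.477612, coefficient = 2
x_6 = 1.3125, f(x_6) = 0.432432, coefficient = 2
x_7 = 1.5312, f(x_7) = 0.395062, coefficient = 2
x_8 = 1.7500, f(x_8) = 0.363636, coefficient = 1

I ≈ (0.218750/2) × 9.280392 = 1.015043
Exact value: 1.011601
Error: 0.003442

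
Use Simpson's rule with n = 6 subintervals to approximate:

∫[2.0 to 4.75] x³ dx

f(x) = x³
a = 2.0, b = 4.75, n = 6
h = (b - a)/n = 0.458333

Simpson's rule: (h/3)[f(x₀) + 4f(x₁) + 2f(x₂) + ... + f(xₙ)]

x_0 = 2.0000, f(x_0) = 8.000000, coefficient = 1
x_1 = 2.4583, f(x_1) = 14.856698, coefficient = 4
x_2 = 2.9167, f(x_2) = 24.811921, coefficient = 2
x_3 = 3.3750, f(x_3) = 38.443359, coefficient = 4
x_4 = 3.8333, f(x_4) = 56.328704, coefficient = 2
x_5 = 4.2917, f(x_5) = 79.045645, coefficient = 4
x_6 = 4.7500, f(x_6) = 107.171875, coefficient = 1

I ≈ (0.458333/3) × 806.835937 = 123.266602
Exact value: 123.266602
Error: 0.000000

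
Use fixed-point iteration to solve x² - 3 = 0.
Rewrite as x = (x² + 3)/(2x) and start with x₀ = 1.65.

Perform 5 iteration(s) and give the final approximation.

Equation: x² - 3 = 0
Fixed-point form: x = (x² + 3)/(2x)
x₀ = 1.65

x_1 = g(1.650000) = 1.734091
x_2 = g(1.734091) = 1.732052
x_3 = g(1.732052) = 1.732051
x_4 = g(1.732051) = 1.732051
x_5 = g(1.732051) = 1.732051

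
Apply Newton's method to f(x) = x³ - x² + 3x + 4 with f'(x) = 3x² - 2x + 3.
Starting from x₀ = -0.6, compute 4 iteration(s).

f(x) = x³ - x² + 3x + 4
f'(x) = 3x² - 2x + 3
x₀ = -0.6

Newton-Raphson formula: x_{n+1} = x_n - f(x_n)/f'(x_n)

Iteration 1:
  f(-0.600000) = 1.624000
  f'(-0.600000) = 5.280000
  x_1 = -0.600000 - 1.624000/5.280000 = -0.907576
Iteration 2:
  f(-0.907576) = -0.293986
  f'(-0.907576) = 7.286233
  x_2 = -0.907576 - (-0.293986)/7.286233 = -0.867228
Iteration 3:
  f(-0.867228) = -0.005995
  f'(-0.867228) = 6.990707
  x_3 = -0.867228 - (-0.005995)/6.990707 = -0.866370
Iteration 4:
  f(-0.866370) = -0.000003
  f'(-0.866370) = 6.984532
  x_4 = -0.866370 - (-0.000003)/6.984532 = -0.866370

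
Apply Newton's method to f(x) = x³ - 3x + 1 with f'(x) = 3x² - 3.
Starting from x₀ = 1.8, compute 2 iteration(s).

f(x) = x³ - 3x + 1
f'(x) = 3x² - 3
x₀ = 1.8

Newton-Raphson formula: x_{n+1} = x_n - f(x_n)/f'(x_n)

Iteration 1:
  f(1.800000) = 1.432000
  f'(1.800000) = 6.720000
  x_1 = 1.800000 - 1.432000/6.720000 = 1.586905
Iteration 2:
  f(1.586905) = 0.235535
  f'(1.586905) = 4.554800
  x_2 = 1.586905 - 0.235535/4.554800 = 1.535193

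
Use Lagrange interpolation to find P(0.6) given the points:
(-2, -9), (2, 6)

Lagrange interpolation formula:
P(x) = Σ yᵢ × Lᵢ(x)
where Lᵢ(x) = Π_{j≠i} (x - xⱼ)/(xᵢ - xⱼ)

L_0(0.6) = (0.6 - 2)/(-2 - 2) = 0.350000
L_1(0.6) = (0.6 - (-2))/(2 - (-2)) = 0.650000

P(0.6) = (-9)×L_0(0.6) + 6×L_1(0.6)
P(0.6) = 0.750000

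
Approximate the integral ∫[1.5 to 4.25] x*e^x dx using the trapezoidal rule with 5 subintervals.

f(x) = x*e^x
a = 1.5, b = 4.25, n = 5
h = (b - a)/n = 0.550000

Trapezoidal rule: (h/2)[f(x₀) + 2f(x₁) + 2f(x₂) + ... + f(xₙ)]

x_0 = 1.5000, f(x_0) = 6.722534, coefficient = 1
x_1 = 2.0500, f(x_1) = 15.924197, coefficient = 2
x_2 = 2.6000, f(x_2) = 35.005719, coefficient = 2
x_3 = 3.1500, f(x_3) = 73.508603, coefficient = 2
x_4 = 3.7000, f(x_4) = 149.655026, coefficient = 2
x_5 = 4.2500, f(x_5) = 297.948002, coefficient = 1

I ≈ (0.550000/2) × 852.857628 = 234.535848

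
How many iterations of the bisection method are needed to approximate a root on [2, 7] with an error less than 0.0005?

We need (b-a)/2^n ≤ 0.0005
(7 - 2)/2^n ≤ 0.0005
5/2^n ≤ 0.0005
2^n ≥ 10000
n ≥ log₂(10000) = 13.29
n ≥ 14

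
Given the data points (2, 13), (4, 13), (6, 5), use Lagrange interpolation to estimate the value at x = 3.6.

Lagrange interpolation formula:
P(x) = Σ yᵢ × Lᵢ(x)
where Lᵢ(x) = Π_{j≠i} (x - xⱼ)/(xᵢ - xⱼ)

L_0(3.6) = (3.6 - 4)/(2 - 4) × (3.6 - 6)/(2 - 6) = 0.120000
L_1(3.6) = (3.6 - 2)/(4 - 2) × (3.6 - 6)/(4 - 6) = 0.960000
L_2(3.6) = (3.6 - 2)/(6 - 2) × (3.6 - 4)/(6 - 4) = -0.080000

P(3.6) = 13×L_0(3.6) + 13×L_1(3.6) + 5×L_2(3.6)
P(3.6) = 13.640000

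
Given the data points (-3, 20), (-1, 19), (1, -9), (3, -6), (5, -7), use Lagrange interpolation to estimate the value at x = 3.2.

Lagrange interpolation formula:
P(x) = Σ yᵢ × Lᵢ(x)
where Lᵢ(x) = Π_{j≠i} (x - xⱼ)/(xᵢ - xⱼ)

L_0(3.2) = (3.2 - (-1))/(-3 - (-1)) × (3.2 - 1)/(-3 - 1) × (3.2 - 3)/(-3 - 3) × (3.2 - 5)/(-3 - 5) = -0.008663
L_1(3.2) = (3.2 - (-3))/(-1 - (-3)) × (3.2 - 1)/(-1 - 1) × (3.2 - 3)/(-1 - 3) × (3.2 - 5)/(-1 - 5) = 0.051150
L_2(3.2) = (3.2 - (-3))/(1 - (-3)) × (3.2 - (-1))/(1 - (-1)) × (3.2 - 3)/(1 - 3) × (3.2 - 5)/(1 - 5) = -0.146475
L_3(3.2) = (3.2 - (-3))/(3 - (-3)) × (3.2 - (-1))/(3 - (-1)) × (3.2 - 1)/(3 - 1) × (3.2 - 5)/(3 - 5) = 1.074150
L_4(3.2) = (3.2 - (-3))/(5 - (-3)) × (3.2 - (-1))/(5 - (-1)) × (3.2 - 1)/(5 - 1) × (3.2 - 3)/(5 - 3) = 0.029838

P(3.2) = 20×L_0(3.2) + 19×L_1(3.2) + (-9)×L_2(3.2) + (-6)×L_3(3.2) + (-7)×L_4(3.2)
P(3.2) = -4.536887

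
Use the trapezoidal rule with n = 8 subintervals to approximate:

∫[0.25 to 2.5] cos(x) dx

f(x) = cos(x)
a = 0.25, b = 2.5, n = 8
h = (b - a)/n = 0.281250

Trapezoidal rule: (h/2)[f(x₀) + 2f(x₁) + 2f(x₂) + ... + f(xₙ)]

x_0 = 0.2500, f(x_0) = 0.968912, coefficient = 1
x_1 = 0.5312, f(x_1) = 0.862174, coefficient = 2
x_2 = 0.8125, f(x_2) = 0.687686, coefficient = 2
x_3 = 1.0938, f(x_3) = 0.459157, coefficient = 2
x_4 = 1.3750, f(x_4) = 0.194548, coefficient = 2
x_5 = 1.6562, f(x_5) = -0.085350, coefficient = 2
x_6 = 1.9375, f(x_6) = -0.358540, coefficient = 2
x_7 = 2.2188, f(x_7) = -0.603556, coefficient = 2
x_8 = 2.5000, f(x_8) = -0.801144, coefficient = 1

I ≈ (0.281250/2) × 2.480007 = 0.348751
Exact value: 0.351068
Error: 0.002317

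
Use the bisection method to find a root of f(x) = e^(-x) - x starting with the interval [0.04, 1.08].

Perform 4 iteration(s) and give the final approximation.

f(x) = e^(-x) - x
Initial interval: [0.04, 1.08]

Iteration 1:
  c_1 = (0.040000 + 1.080000)/2 = 0.560000
  f(c_1) = f(0.560000) = 0.011209
  f(a) × f(c) ≥ 0, new interval: [0.560000, 1.080000]
Iteration 2:
  c_2 = (0.560000 + 1.080000)/2 = 0.820000
  f(c_2) = f(0.820000) = -0.379568
  f(a) × f(c) < 0, new interval: [0.560000, 0.820000]
Iteration 3:
  c_3 = (0.560000 + 0.820000)/2 = 0.690000
  f(c_3) = f(0.690000) = -0.188424
  f(a) × f(c) < 0, new interval: [0.560000, 0.690000]
Iteration 4:
  c_4 = (0.560000 + 0.690000)/2 = 0.625000
  f(c_4) = f(0.625000) = -0.089739
  f(a) × f(c) < 0, new interval: [0.560000, 0.625000]

After 4 iteration(s), the approximation is c_4 = 0.625000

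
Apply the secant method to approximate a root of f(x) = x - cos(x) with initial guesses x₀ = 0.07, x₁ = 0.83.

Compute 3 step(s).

f(x) = x - cos(x)
x₀ = 0.07, x₁ = 0.83

Secant formula: x_{n+1} = x_n - f(x_n)(x_n - x_{n-1})/(f(x_n) - f(x_{n-1}))

Iteration 1:
  f(0.070000) = -0.927551
  f(0.830000) = 0.155124
  x_2 = 0.830000 - 0.155124×(0.830000 - 0.070000)/(0.155124 - (-0.927551))
       = 0.721108
Iteration 2:
  f(0.830000) = 0.155124
  f(0.721108) = -0.029966
  x_3 = 0.721108 - (-0.029966)×(0.721108 - 0.830000)/(-0.029966 - 0.155124)
       = 0.738738
Iteration 3:
  f(0.721108) = -0.029966
  f(0.738738) = -0.000581
  x_4 = 0.738738 - (-0.000581)×(0.738738 - 0.721108)/(-0.000581 - (-0.029966))
       = 0.739087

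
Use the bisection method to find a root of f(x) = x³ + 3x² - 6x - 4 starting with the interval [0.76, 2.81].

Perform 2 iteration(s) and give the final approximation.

f(x) = x³ + 3x² - 6x - 4
Initial interval: [0.76, 2.81]

Iteration 1:
  c_1 = (0.760000 + 2.810000)/2 = 1.785000
  f(c_1) = f(1.785000) = 0.536087
  f(a) × f(c) < 0, new interval: [0.760000, 1.785000]
Iteration 2:
  c_2 = (0.760000 + 1.785000)/2 = 1.272500
  f(c_2) = f(1.272500) = -4.716728
  f(a) × f(c) ≥ 0, new interval: [1.272500, 1.785000]

After 2 iteration(s), the approximation is c_2 = 1.272500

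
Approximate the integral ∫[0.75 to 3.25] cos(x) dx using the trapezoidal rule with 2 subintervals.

f(x) = cos(x)
a = 0.75, b = 3.25, n = 2
h = (b - a)/n = 1.250000

Trapezoidal rule: (h/2)[f(x₀) + 2f(x₁) + 2f(x₂) + ... + f(xₙ)]

x_0 = 0.7500, f(x_0) = 0.731689, coefficient = 1
x_1 = 2.0000, f(x_1) = -0.416147, coefficient = 2
x_2 = 3.2500, f(x_2) = -0.994130, coefficient = 1

I ≈ (1.250000/2) × -1.094734 = -0.684209
Exact value: -0.789834
Error: 0.105625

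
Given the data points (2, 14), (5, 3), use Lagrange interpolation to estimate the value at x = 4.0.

Lagrange interpolation formula:
P(x) = Σ yᵢ × Lᵢ(x)
where Lᵢ(x) = Π_{j≠i} (x - xⱼ)/(xᵢ - xⱼ)

L_0(4.0) = (4.0 - 5)/(2 - 5) = 0.333333
L_1(4.0) = (4.0 - 2)/(5 - 2) = 0.666667

P(4.0) = 14×L_0(4.0) + 3×L_1(4.0)
P(4.0) = 6.666667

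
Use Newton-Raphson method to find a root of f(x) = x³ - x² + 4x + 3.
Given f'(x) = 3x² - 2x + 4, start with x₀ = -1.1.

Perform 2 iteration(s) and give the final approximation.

f(x) = x³ - x² + 4x + 3
f'(x) = 3x² - 2x + 4
x₀ = -1.1

Newton-Raphson formula: x_{n+1} = x_n - f(x_n)/f'(x_n)

Iteration 1:
  f(-1.100000) = -3.941000
  f'(-1.100000) = 9.830000
  x_1 = -1.100000 - (-3.941000)/9.830000 = -0.699084
Iteration 2:
  f(-0.699084) = -0.626713
  f'(-0.699084) = 6.864326
  x_2 = -0.699084 - (-0.626713)/6.864326 = -0.607784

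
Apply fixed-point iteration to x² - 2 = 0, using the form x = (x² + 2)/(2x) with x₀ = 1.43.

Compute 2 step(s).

Equation: x² - 2 = 0
Fixed-point form: x = (x² + 2)/(2x)
x₀ = 1.43

x_1 = g(1.430000) = 1.414301
x_2 = g(1.414301) = 1.414214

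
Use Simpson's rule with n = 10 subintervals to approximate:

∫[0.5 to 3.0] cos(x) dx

f(x) = cos(x)
a = 0.5, b = 3.0, n = 10
h = (b - a)/n = 0.250000

Simpson's rule: (h/3)[f(x₀) + 4f(x₁) + 2f(x₂) + ... + f(xₙ)]

x_0 = 0.5000, f(x_0) = 0.877583, coefficient = 1
x_1 = 0.7500, f(x_1) = 0.731689, coefficient = 4
x_2 = 1.0000, f(x_2) = 0.540302, coefficient = 2
x_3 = 1.2500, f(x_3) = 0.315322, coefficient = 4
x_4 = 1.5000, f(x_4) = 0.070737, coefficient = 2
x_5 = 1.7500, f(x_5) = -0.178246, coefficient = 4
x_6 = 2.0000, f(x_6) = -0.416147, coefficient = 2
x_7 = 2.2500, f(x_7) = -0.628174, coefficient = 4
x_8 = 2.5000, f(x_8) = -0.801144, coefficient = 2
x_9 = 2.7500, f(x_9) = -0.924302, coefficient = 4
x_10 = 3.0000, f(x_10) = -0.989992, coefficient = 1

I ≈ (0.250000/3) × -4.059755 = -0.338313
Exact value: -0.338306
Error: 0.000007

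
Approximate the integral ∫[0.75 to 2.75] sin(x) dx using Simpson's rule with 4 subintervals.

f(x) = sin(x)
a = 0.75, b = 2.75, n = 4
h = (b - a)/n = 0.500000

Simpson's rule: (h/3)[f(x₀) + 4f(x₁) + 2f(x₂) + ... + f(xₙ)]

x_0 = 0.7500, f(x_0) = 0.681639, coefficient = 1
x_1 = 1.2500, f(x_1) = 0.948985, coefficient = 4
x_2 = 1.7500, f(x_2) = 0.983986, coefficient = 2
x_3 = 2.2500, f(x_3) = 0.778073, coefficient = 4
x_4 = 2.7500, f(x_4) = 0.381661, coefficient = 1

I ≈ (0.500000/3) × 9.939503 = 1.656584
Exact value: 1.655991
Error: 0.000593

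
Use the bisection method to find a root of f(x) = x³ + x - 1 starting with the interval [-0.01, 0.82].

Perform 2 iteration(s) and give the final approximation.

f(x) = x³ + x - 1
Initial interval: [-0.01, 0.82]

Iteration 1:
  c_1 = (-0.010000 + 0.820000)/2 = 0.405000
  f(c_1) = f(0.405000) = -0.528570
  f(a) × f(c) ≥ 0, new interval: [0.405000, 0.820000]
Iteration 2:
  c_2 = (0.405000 + 0.820000)/2 = 0.612500
  f(c_2) = f(0.612500) = -0.157717
  f(a) × f(c) ≥ 0, new interval: [0.612500, 0.820000]

After 2 iteration(s), the approximation is c_2 = 0.612500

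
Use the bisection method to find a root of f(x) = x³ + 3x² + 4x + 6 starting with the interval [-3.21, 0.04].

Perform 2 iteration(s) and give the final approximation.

f(x) = x³ + 3x² + 4x + 6
Initial interval: [-3.21, 0.04]

Iteration 1:
  c_1 = (-3.210000 + 0.040000)/2 = -1.585000
  f(c_1) = f(-1.585000) = 3.214798
  f(a) × f(c) < 0, new interval: [-3.210000, -1.585000]
Iteration 2:
  c_2 = (-3.210000 + (-1.585000))/2 = -2.397500
  f(c_2) = f(-2.397500) = -0.126826
  f(a) × f(c) ≥ 0, new interval: [-2.397500, -1.585000]

After 2 iteration(s), the approximation is c_2 = -2.397500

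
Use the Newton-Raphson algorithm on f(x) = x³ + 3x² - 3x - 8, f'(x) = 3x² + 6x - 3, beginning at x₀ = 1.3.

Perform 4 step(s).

f(x) = x³ + 3x² - 3x - 8
f'(x) = 3x² + 6x - 3
x₀ = 1.3

Newton-Raphson formula: x_{n+1} = x_n - f(x_n)/f'(x_n)

Iteration 1:
  f(1.300000) = -4.633000
  f'(1.300000) = 9.870000
  x_1 = 1.300000 - (-4.633000)/9.870000 = 1.769402
Iteration 2:
  f(1.769402) = 1.623763
  f'(1.769402) = 17.008766
  x_2 = 1.769402 - 1.623763/17.008766 = 1.673936
Iteration 3:
  f(1.673936) = 0.074849
  f'(1.673936) = 15.449801
  x_3 = 1.673936 - 0.074849/15.449801 = 1.669091
Iteration 4:
  f(1.669091) = 0.000188
  f'(1.669091) = 15.372146
  x_4 = 1.669091 - 0.000188/15.372146 = 1.669079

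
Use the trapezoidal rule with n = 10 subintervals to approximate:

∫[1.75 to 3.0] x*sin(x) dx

f(x) = x*sin(x)
a = 1.75, b = 3.0, n = 10
h = (b - a)/n = 0.125000

Trapezoidal rule: (h/2)[f(x₀) + 2f(x₁) + 2f(x₂) + ... + f(xₙ)]

x_0 = 1.7500, f(x_0) = 1.721975, coefficient = 1
x_1 = 1.8750, f(x_1) = 1.788911, coefficient = 2
x_2 = 2.0000, f(x_2) = 1.818595, coefficient = 2
x_3 = 2.1250, f(x_3) = 1.806930, coefficient = 2
x_4 = 2.2500, f(x_4) = 1.750665, coefficient = 2
x_5 = 2.3750, f(x_5) = 1.647502, coefficient = 2
x_6 = 2.5000, f(x_6) = 1.496180, coefficient = 2
x_7 = 2.6250, f(x_7) = 1.296541, coefficient = 2
x_8 = 2.7500, f(x_8) = 1.049568, coefficient = 2
x_9 = 2.8750, f(x_9) = 0.757407, coefficient = 2
x_10 = 3.0000, f(x_10) = 0.423360, coefficient = 1

I ≈ (0.125000/2) × 28.969931 = 1.810621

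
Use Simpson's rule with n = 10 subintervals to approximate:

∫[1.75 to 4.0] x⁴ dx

f(x) = x⁴
a = 1.75, b = 4.0, n = 10
h = (b - a)/n = 0.225000

Simpson's rule: (h/3)[f(x₀) + 4f(x₁) + 2f(x₂) + ... + f(xₙ)]

x_0 = 1.7500, f(x_0) = 9.378906, coefficient = 1
x_1 = 1.9750, f(x_1) = 15.214875, coefficient = 4
x_2 = 2.2000, f(x_2) = 23.425600, coefficient = 2
x_3 = 2.4250, f(x_3) = 34.581750, coefficient = 4
x_4 = 2.6500, f(x_4) = 49.315506, coefficient = 2
x_5 = 2.8750, f(x_5) = 68.320557, coefficient = 4
x_6 = 3.1000, f(x_6) = 92.352100, coefficient = 2
x_7 = 3.3250, f(x_7) = 122.226844, coefficient = 4
x_8 = 3.5500, f(x_8) = 158.823006, coefficient = 2
x_9 = 3.7750, f(x_9) = 203.080313, coefficient = 4
x_10 = 4.0000, f(x_10) = 256.000000, coefficient = 1

I ≈ (0.225000/3) × 2686.908689 = 201.518152
Exact value: 201.517383
Error: 0.000769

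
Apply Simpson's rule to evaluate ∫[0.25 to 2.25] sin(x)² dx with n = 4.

f(x) = sin(x)²
a = 0.25, b = 2.25, n = 4
h = (b - a)/n = 0.500000

Simpson's rule: (h/3)[f(x₀) + 4f(x₁) + 2f(x₂) + ... + f(xₙ)]

x_0 = 0.2500, f(x_0) = 0.061209, coefficient = 1
x_1 = 0.7500, f(x_1) = 0.464631, coefficient = 4
x_2 = 1.2500, f(x_2) = 0.900572, coefficient = 2
x_3 = 1.7500, f(x_3) = 0.968228, coefficient = 4
x_4 = 2.2500, f(x_4) = 0.605398, coefficient = 1

I ≈ (0.500000/3) × 8.199189 = 1.366532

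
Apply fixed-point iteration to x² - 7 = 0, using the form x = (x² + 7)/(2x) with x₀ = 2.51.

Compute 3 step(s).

Equation: x² - 7 = 0
Fixed-point form: x = (x² + 7)/(2x)
x₀ = 2.51

x_1 = g(2.510000) = 2.649422
x_2 = g(2.649422) = 2.645754
x_3 = g(2.645754) = 2.645751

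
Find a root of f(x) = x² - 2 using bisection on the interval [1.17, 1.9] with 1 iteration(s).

f(x) = x² - 2
Initial interval: [1.17, 1.9]

Iteration 1:
  c_1 = (1.170000 + 1.900000)/2 = 1.535000
  f(c_1) = f(1.535000) = 0.356225
  f(a) × f(c) < 0, new interval: [1.170000, 1.535000]

After 1 iteration(s), the approximation is c_1 = 1.535000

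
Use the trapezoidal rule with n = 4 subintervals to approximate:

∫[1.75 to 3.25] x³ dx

f(x) = x³
a = 1.75, b = 3.25, n = 4
h = (b - a)/n = 0.375000

Trapezoidal rule: (h/2)[f(x₀) + 2f(x₁) + 2f(x₂) + ... + f(xₙ)]

x_0 = 1.7500, f(x_0) = 5.359375, coefficient = 1
x_1 = 2.1250, f(x_1) = 9.595703, coefficient = 2
x_2 = 2.5000, f(x_2) = 15.625000, coefficient = 2
x_3 = 2.8750, f(x_3) = 23.763672, coefficient = 2
x_4 = 3.2500, f(x_4) = 34.328125, coefficient = 1

I ≈ (0.375000/2) × 137.656250 = 25.810547
Exact value: 25.546875
Error: 0.263672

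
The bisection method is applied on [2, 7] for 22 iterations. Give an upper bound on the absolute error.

Bisection error bound: |error| ≤ (b-a)/2^n
|error| ≤ (7 - 2)/2^22 = 5/2^22
|error| ≤ 0.0000011921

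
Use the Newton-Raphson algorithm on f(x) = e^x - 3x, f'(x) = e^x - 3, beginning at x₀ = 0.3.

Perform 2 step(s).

f(x) = e^x - 3x
f'(x) = e^x - 3
x₀ = 0.3

Newton-Raphson formula: x_{n+1} = x_n - f(x_n)/f'(x_n)

Iteration 1:
  f(0.300000) = 0.449859
  f'(0.300000) = -1.650141
  x_1 = 0.300000 - 0.449859/(-1.650141) = 0.572618
Iteration 2:
  f(0.572618) = 0.055048
  f'(0.572618) = -1.227097
  x_2 = 0.572618 - 0.055048/(-1.227097) = 0.617479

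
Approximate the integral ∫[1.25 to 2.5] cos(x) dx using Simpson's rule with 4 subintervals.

f(x) = cos(x)
a = 1.25, b = 2.5, n = 4
h = (b - a)/n = 0.312500

Simpson's rule: (h/3)[f(x₀) + 4f(x₁) + 2f(x₂) + ... + f(xₙ)]

x_0 = 1.2500, f(x_0) = 0.315322, coefficient = 1
x_1 = 1.5625, f(x_1) = 0.008296, coefficient = 4
x_2 = 1.8750, f(x_2) = -0.299534, coefficient = 2
x_3 = 2.1875, f(x_3) = -0.578349, coefficient = 4
x_4 = 2.5000, f(x_4) = -0.801144, coefficient = 1

I ≈ (0.312500/3) × -3.365100 = -0.350531
Exact value: -0.350512
Error: 0.000019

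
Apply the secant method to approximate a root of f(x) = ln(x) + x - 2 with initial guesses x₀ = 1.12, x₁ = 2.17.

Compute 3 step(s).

f(x) = ln(x) + x - 2
x₀ = 1.12, x₁ = 2.17

Secant formula: x_{n+1} = x_n - f(x_n)(x_n - x_{n-1})/(f(x_n) - f(x_{n-1}))

Iteration 1:
  f(1.120000) = -0.766671
  f(2.170000) = 0.944727
  x_2 = 2.170000 - 0.944727×(2.170000 - 1.120000)/(0.944727 - (-0.766671))
       = 1.590378
Iteration 2:
  f(2.170000) = 0.944727
  f(1.590378) = 0.054350
  x_3 = 1.590378 - 0.054350×(1.590378 - 2.170000)/(0.054350 - 0.944727)
       = 1.554997
Iteration 3:
  f(1.590378) = 0.054350
  f(1.554997) = -0.003529
  x_4 = 1.554997 - (-0.003529)×(1.554997 - 1.590378)/(-0.003529 - 0.054350)
       = 1.557154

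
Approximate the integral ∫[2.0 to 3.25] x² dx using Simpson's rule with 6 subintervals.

f(x) = x²
a = 2.0, b = 3.25, n = 6
h = (b - a)/n = 0.208333

Simpson's rule: (h/3)[f(x₀) + 4f(x₁) + 2f(x₂) + ... + f(xₙ)]

x_0 = 2.0000, f(x_0) = 4.000000, coefficient = 1
x_1 = 2.2083, f(x_1) = 4.876736, coefficient = 4
x_2 = 2.4167, f(x_2) = 5.840278, coefficient = 2
x_3 = 2.6250, f(x_3) = 6.890625, coefficient = 4
x_4 = 2.8333, f(x_4) = 8.027778, coefficient = 2
x_5 = 3.0417, f(x_5) = 9.251736, coefficient = 4
x_6 = 3.2500, f(x_6) = 10.562500, coefficient = 1

I ≈ (0.208333/3) × 126.375000 = 8.776042
Exact value: 8.776042
Error: 0.000000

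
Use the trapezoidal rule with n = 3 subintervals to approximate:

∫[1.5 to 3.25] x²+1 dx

f(x) = x²+1
a = 1.5, b = 3.25, n = 3
h = (b - a)/n = 0.583333

Trapezoidal rule: (h/2)[f(x₀) + 2f(x₁) + 2f(x₂) + ... + f(xₙ)]

x_0 = 1.5000, f(x_0) = 3.250000, coefficient = 1
x_1 = 2.0833, f(x_1) = 5.340278, coefficient = 2
x_2 = 2.6667, f(x_2) = 8.111111, coefficient = 2
x_3 = 3.2500, f(x_3) = 11.562500, coefficient = 1

I ≈ (0.583333/2) × 41.715278 = 12.166956
Exact value: 12.067708
Error: 0.099248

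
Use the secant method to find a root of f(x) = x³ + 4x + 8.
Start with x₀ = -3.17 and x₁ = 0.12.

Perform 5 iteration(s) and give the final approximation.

f(x) = x³ + 4x + 8
x₀ = -3.17, x₁ = 0.12

Secant formula: x_{n+1} = x_n - f(x_n)(x_n - x_{n-1})/(f(x_n) - f(x_{n-1}))

Iteration 1:
  f(-3.170000) = -36.535013
  f(0.120000) = 8.481728
  x_2 = 0.120000 - 8.481728×(0.120000 - (-3.170000))/(8.481728 - (-36.535013))
       = -0.499878
Iteration 2:
  f(0.120000) = 8.481728
  f(-0.499878) = 5.875580
  x_3 = -0.499878 - 5.875580×(-0.499878 - 0.120000)/(5.875580 - 8.481728)
       = -1.897397
Iteration 3:
  f(-0.499878) = 5.875580
  f(-1.897397) = -6.420439
  x_4 = -1.897397 - (-6.420439)×(-1.897397 - (-0.499878))/(-6.420439 - 5.875580)
       = -1.167674
Iteration 4:
  f(-1.897397) = -6.420439
  f(-1.167674) = 1.737222
  x_5 = -1.167674 - 1.737222×(-1.167674 - (-1.897397))/(1.737222 - (-6.420439))
       = -1.323073
Iteration 5:
  f(-1.167674) = 1.737222
  f(-1.323073) = 0.391639
  x_6 = -1.323073 - 0.391639×(-1.323073 - (-1.167674))/(0.391639 - 1.737222)
       = -1.368303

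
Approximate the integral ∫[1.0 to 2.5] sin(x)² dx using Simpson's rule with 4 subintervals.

f(x) = sin(x)²
a = 1.0, b = 2.5, n = 4
h = (b - a)/n = 0.375000

Simpson's rule: (h/3)[f(x₀) + 4f(x₁) + 2f(x₂) + ... + f(xₙ)]

x_0 = 1.0000, f(x_0) = 0.708073, coefficient = 1
x_1 = 1.3750, f(x_1) = 0.962151, coefficient = 4
x_2 = 1.7500, f(x_2) = 0.968228, coefficient = 2
x_3 = 2.1250, f(x_3) = 0.723044, coefficient = 4
x_4 = 2.5000, f(x_4) = 0.358169, coefficient = 1

I ≈ (0.375000/3) × 9.743479 = 1.217935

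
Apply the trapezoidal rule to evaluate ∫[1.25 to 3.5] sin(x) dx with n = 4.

f(x) = sin(x)
a = 1.25, b = 3.5, n = 4
h = (b - a)/n = 0.562500

Trapezoidal rule: (h/2)[f(x₀) + 2f(x₁) + 2f(x₂) + ... + f(xₙ)]

x_0 = 1.2500, f(x_0) = 0.948985, coefficient = 1
x_1 = 1.8125, f(x_1) = 0.970932, coefficient = 2
x_2 = 2.3750, f(x_2) = 0.693685, coefficient = 2
x_3 = 2.9375, f(x_3) = 0.202679, coefficient = 2
x_4 = 3.5000, f(x_4) = -0.350783, coefficient = 1

I ≈ (0.562500/2) × 4.332792 = 1.218598
Exact value: 1.251779
Error: 0.033181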